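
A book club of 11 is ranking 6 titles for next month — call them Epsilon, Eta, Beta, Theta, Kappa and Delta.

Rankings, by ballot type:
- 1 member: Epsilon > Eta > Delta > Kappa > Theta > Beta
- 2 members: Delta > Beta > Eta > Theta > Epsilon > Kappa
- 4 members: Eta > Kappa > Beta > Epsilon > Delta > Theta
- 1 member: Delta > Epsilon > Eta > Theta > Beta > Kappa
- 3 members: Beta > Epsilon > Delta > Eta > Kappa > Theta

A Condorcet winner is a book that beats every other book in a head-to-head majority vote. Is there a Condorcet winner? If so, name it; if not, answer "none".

none

Head-to-head results (11 members):
Epsilon vs Eta: Epsilon is ranked higher on 1+1+3 = 5 ballots, Eta on 6. Eta wins 6–5.
Epsilon vs Beta: Epsilon is ranked higher on 1+1 = 2 ballots, Beta on 9. Beta wins 9–2.
Epsilon vs Theta: Epsilon preferred on 1+4+1+3 = 9 ballots; Epsilon wins 9–2.
Epsilon vs Kappa: 1+2+1+3 = 7 for Epsilon, 4 for Kappa — Epsilon by 7–4.
Epsilon vs Delta: 8 to 3, Epsilon.
Eta vs Beta: 6 to 5, Eta.
Eta vs Theta: Eta preferred on 1+2+4+1+3 = 11 ballots; Eta wins 11–0.
Eta vs Kappa: 11 to 0, Eta.
Eta vs Delta: 1+4 = 5 for Eta, 6 for Delta — Delta by 6–5.
Beta vs Theta: 2+4+3 = 9 for Beta, 2 for Theta — Beta by 9–2.
Beta vs Kappa: Beta is ranked higher on 2+1+3 = 6 ballots, Kappa on 5. Beta wins 6–5.
Beta vs Delta: 4+3 = 7 for Beta, 4 for Delta — Beta by 7–4.
Theta vs Kappa: 3 to 8, Kappa.
Theta vs Delta: 0 to 11, Delta.
Kappa vs Delta: Kappa is ranked higher on 4 ballots, Delta on 7. Delta wins 7–4.
Every book loses at least once (Epsilon loses to Eta; Eta loses to Delta; Beta loses to Eta; Theta loses to Epsilon; Kappa loses to Epsilon; Delta loses to Epsilon). The majority relation contains the cycle Epsilon beats Delta beats Eta beats Epsilon, so there is no Condorcet winner.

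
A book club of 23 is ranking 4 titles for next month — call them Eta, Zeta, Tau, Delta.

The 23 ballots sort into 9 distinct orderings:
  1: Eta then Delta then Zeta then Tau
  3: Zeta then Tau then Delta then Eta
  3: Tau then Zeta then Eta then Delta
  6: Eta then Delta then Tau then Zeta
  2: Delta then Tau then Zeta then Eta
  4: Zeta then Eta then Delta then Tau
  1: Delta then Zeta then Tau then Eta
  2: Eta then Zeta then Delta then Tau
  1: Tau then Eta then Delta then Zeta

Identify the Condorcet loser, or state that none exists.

none

Head-to-head results (23 members):
Eta vs Zeta: 1+6+2+1 = 10 for Eta, 13 for Zeta — Zeta by 13–10.
Eta vs Tau: 13 to 10, Eta.
Eta–Delta: Eta 17–6.
Zeta vs Tau: Zeta is ranked higher on 1+3+4+1+2 = 11 ballots, Tau on 12. Tau wins 12–11.
Zeta–Delta: Zeta 12–11.
Tau vs Delta: 3+3+1 = 7 for Tau, 16 for Delta — Delta by 16–7.
No book is winless: Eta beats Tau; Zeta beats Eta; Tau beats Zeta; Delta beats Tau. There is no Condorcet loser.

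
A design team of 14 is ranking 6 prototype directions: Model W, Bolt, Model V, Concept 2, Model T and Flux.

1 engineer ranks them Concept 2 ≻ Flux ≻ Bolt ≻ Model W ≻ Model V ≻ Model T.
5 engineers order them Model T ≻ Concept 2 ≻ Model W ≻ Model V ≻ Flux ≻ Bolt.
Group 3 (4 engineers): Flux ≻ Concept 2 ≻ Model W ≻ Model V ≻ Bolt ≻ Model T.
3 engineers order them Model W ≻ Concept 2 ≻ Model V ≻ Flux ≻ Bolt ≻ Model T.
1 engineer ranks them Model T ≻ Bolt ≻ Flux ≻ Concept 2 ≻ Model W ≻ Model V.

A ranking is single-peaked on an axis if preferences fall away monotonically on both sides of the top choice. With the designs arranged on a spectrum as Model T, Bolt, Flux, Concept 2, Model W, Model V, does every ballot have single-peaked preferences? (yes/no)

Axis positions: Model T=1, Bolt=2, Flux=3, Concept 2=4, Model W=5, Model V=6.
Group 1 (peak Concept 2 at position 4): ranking walks positions 4-3-2-5-6-1, expanding outward from the peak — single-peaked.
Group 2: ranking walks positions 1-4-5-6-3-2; Concept 2 is ranked above Bolt even though Bolt lies between Concept 2 and the peak Model T on the axis — preferences dip and rise again. Not single-peaked.
Group 3 (peak Flux at position 3): ranking walks positions 3-4-5-6-2-1, expanding outward from the peak — single-peaked.
Group 4 (peak Model W at position 5): ranking walks positions 5-4-6-3-2-1, expanding outward from the peak — single-peaked.
Group 5 (peak Model T at position 1): ranking walks positions 1-2-3-4-5-6, expanding outward from the peak — single-peaked.
Group 2 violates single-peakedness, so the profile is not single-peaked on this axis.

no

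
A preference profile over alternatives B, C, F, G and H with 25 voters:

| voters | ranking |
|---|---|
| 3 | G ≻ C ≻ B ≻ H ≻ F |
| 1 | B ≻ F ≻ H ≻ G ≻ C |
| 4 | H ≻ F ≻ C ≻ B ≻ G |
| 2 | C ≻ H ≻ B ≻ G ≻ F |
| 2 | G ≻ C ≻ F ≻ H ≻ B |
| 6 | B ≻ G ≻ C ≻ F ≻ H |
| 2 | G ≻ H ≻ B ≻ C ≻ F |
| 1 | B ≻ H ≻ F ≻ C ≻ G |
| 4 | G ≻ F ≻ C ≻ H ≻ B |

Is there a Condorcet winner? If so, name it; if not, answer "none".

Pairwise majorities:
B vs C: B is ranked higher on 1+6+2+1 = 10 ballots, C on 15. C wins 15–10.
B vs F: B is ranked higher on 3+1+2+6+2+1 = 15 ballots, F on 10. B wins 15–10.
B vs G: 1+4+2+6+1 = 14 for B, 11 for G — B by 14–11.
B vs H: 11 to 14, H.
C vs F: 15 to 10, C.
C vs G: 7 to 18, G.
C vs H: 17 to 8, C.
F vs G: F is ranked higher on 1+4+1 = 6 ballots, G on 19. G wins 19–6.
F vs H: F is ranked higher on 1+2+6+4 = 13 ballots, H on 12. F wins 13–12.
G vs H: G preferred on 3+2+6+2+4 = 17 ballots; G wins 17–8.
Every alternative loses at least once (B loses to C; C loses to G; F loses to B; G loses to B; H loses to C). The majority relation contains the cycle B > F > H > B, so there is no Condorcet winner.

none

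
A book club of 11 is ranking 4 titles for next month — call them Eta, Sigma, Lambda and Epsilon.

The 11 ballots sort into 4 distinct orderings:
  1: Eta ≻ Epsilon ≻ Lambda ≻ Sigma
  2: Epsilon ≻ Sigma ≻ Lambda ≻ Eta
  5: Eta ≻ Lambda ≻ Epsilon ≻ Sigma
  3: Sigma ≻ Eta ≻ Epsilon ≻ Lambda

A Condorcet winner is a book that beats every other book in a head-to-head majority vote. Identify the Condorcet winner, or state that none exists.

Eta

Check each pair by majority over 11 ballots:
Eta–Sigma: Eta 6–5.
Eta–Lambda: Eta 9–2.
Eta vs Epsilon: Eta wins 9–2.
Sigma–Lambda: Lambda 6–5.
Sigma–Epsilon: Epsilon 8–3.
Lambda–Epsilon: Epsilon 6–5.
Eta defeats every rival head-to-head and is the Condorcet winner.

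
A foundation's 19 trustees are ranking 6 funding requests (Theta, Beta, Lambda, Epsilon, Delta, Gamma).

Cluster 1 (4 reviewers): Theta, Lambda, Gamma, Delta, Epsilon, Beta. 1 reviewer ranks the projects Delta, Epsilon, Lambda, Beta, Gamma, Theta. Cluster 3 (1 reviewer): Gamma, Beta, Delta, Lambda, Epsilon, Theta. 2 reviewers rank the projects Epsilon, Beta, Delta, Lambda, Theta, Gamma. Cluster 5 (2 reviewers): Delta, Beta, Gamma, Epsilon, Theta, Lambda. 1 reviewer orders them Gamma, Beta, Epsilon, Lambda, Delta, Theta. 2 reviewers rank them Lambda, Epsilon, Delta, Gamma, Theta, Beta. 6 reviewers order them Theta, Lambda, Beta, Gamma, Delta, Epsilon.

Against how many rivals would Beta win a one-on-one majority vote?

Beta against each rival (19 reviewers):
Beta vs Theta: Theta wins 12–7.
Beta vs Lambda: Lambda wins 13–6.
Beta vs Epsilon: 1+2+1+6 = 10 for Beta, 9 for Epsilon — Beta by 10–9.
Beta vs Delta: 1+2+1+6 = 10 for Beta, 9 for Delta — Beta by 10–9.
Beta vs Gamma: Beta, 11–8.
Beta beats Epsilon, Delta, Gamma; loses to Theta, Lambda — 3 pairwise wins.

3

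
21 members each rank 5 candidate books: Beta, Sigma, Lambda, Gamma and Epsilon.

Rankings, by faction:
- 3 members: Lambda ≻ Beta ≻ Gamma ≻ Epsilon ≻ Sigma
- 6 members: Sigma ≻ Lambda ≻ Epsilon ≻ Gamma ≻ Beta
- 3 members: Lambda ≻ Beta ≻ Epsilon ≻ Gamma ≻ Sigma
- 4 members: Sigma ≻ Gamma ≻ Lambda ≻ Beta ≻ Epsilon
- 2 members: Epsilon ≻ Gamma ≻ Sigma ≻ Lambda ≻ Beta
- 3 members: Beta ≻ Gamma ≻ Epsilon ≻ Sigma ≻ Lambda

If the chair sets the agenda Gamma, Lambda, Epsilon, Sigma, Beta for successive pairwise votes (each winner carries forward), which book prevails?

Sigma

Round 1: Gamma vs Lambda — 9–12, Lambda advances.
Round 2: Lambda vs Epsilon — 16–5, Lambda advances.
Round 3: Lambda vs Sigma — 6–15, Sigma advances.
Round 4: Sigma vs Beta — 12–9, Sigma advances.
Sigma survives the agenda.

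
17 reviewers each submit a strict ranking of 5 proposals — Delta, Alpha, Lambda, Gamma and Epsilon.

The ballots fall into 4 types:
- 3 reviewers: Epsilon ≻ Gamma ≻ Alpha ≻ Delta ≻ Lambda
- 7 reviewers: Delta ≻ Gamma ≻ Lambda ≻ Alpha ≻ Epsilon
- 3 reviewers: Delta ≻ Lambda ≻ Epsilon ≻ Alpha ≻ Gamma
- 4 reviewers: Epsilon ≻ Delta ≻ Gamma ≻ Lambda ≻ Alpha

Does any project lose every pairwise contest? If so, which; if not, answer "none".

Head-to-head results (17 reviewers):
Delta vs Alpha: Delta is ranked higher on 7+3+4 = 14 ballots, Alpha on 3. Delta wins 14–3.
Delta vs Lambda: Delta, 17–0.
Delta vs Gamma: Delta wins 14–3.
Delta vs Epsilon: 7+3 = 10 for Delta, 7 for Epsilon — Delta by 10–7.
Alpha vs Lambda: Alpha is ranked higher on 3 ballots, Lambda on 14. Lambda wins 14–3.
Alpha vs Gamma: Alpha is ranked higher on 3 ballots, Gamma on 14. Gamma wins 14–3.
Alpha vs Epsilon: Epsilon wins 10–7.
Lambda vs Gamma: Gamma wins 14–3.
Lambda vs Epsilon: Lambda wins 10–7.
Gamma vs Epsilon: 7 to 10, Epsilon.
Only Alpha has no wins; Alpha is the Condorcet loser.

Alpha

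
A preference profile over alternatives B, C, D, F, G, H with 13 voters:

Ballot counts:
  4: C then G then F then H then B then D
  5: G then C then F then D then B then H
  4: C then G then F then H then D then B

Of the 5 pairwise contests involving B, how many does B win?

B against each rival (13 voters):
B–C: C 13–0.
B vs D: D, 9–4.
B vs F: 0 to 13, F.
B vs G: B preferred on 0 ballots; G wins 13–0.
B vs H: H, 8–5.
B beats no one; loses to C, D, F, G, H — 0 pairwise wins.

0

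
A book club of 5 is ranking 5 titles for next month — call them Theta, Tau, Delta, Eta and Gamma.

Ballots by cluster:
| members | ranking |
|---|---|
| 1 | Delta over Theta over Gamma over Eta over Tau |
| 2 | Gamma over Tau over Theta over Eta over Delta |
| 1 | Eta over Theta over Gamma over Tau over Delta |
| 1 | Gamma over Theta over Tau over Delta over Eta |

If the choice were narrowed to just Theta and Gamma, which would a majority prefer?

Gamma

Ballots ranking Theta above Gamma: 1 + 1 = 2.
Ballots ranking Gamma above Theta: 5 − 2 = 3.
Gamma wins the head-to-head 3–2.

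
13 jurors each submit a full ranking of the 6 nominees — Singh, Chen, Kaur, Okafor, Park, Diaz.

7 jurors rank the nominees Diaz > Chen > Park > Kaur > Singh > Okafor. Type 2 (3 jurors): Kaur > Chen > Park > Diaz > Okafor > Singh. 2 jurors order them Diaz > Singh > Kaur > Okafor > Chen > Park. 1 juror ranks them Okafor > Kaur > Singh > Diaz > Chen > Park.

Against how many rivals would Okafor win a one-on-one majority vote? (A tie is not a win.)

0

Okafor against each rival (13 jurors):
Okafor vs Singh: Singh wins 9–4.
Okafor vs Chen: Chen wins 10–3.
Okafor vs Kaur: Kaur wins 12–1.
Okafor vs Park: 3 to 10, Park.
Okafor–Diaz: Diaz 12–1.
Okafor beats no one; loses to Singh, Chen, Kaur, Park, Diaz — 0 pairwise wins.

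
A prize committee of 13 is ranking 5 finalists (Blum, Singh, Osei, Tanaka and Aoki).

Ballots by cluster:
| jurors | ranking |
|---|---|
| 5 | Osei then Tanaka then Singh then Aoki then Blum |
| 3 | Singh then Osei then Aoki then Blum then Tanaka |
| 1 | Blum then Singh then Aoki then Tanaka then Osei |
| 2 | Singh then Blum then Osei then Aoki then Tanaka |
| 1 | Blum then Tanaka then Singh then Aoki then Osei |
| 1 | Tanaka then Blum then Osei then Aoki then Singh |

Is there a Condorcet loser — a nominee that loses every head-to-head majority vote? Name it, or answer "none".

none

Pairwise majorities:
Blum–Singh: Singh 10–3.
Blum vs Osei: Blum is ranked higher on 1+2+1+1 = 5 ballots, Osei on 8. Osei wins 8–5.
Blum vs Tanaka: 7 to 6, Blum.
Blum vs Aoki: Aoki wins 8–5.
Singh vs Osei: Singh, 7–6.
Singh vs Tanaka: Tanaka wins 7–6.
Singh vs Aoki: 5+3+1+2+1 = 12 for Singh, 1 for Aoki — Singh by 12–1.
Osei vs Tanaka: 5+3+2 = 10 for Osei, 3 for Tanaka — Osei by 10–3.
Osei vs Aoki: Osei preferred on 5+3+2+1 = 11 ballots; Osei wins 11–2.
Tanaka vs Aoki: 7 to 6, Tanaka.
No nominee is winless: Blum beats Tanaka; Singh beats Blum; Osei beats Blum; Tanaka beats Singh; Aoki beats Blum. There is no Condorcet loser.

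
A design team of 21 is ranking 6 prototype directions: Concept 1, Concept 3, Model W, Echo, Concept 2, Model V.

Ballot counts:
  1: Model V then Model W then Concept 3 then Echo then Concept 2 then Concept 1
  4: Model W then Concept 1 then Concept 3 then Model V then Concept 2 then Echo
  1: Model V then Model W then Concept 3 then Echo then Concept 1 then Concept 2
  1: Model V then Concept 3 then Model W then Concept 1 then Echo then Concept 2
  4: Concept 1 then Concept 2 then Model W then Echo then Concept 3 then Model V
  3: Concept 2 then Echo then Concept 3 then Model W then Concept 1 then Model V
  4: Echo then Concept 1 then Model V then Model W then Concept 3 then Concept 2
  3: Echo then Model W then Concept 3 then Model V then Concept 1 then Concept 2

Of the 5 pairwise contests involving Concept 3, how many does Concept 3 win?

2

Concept 3 against each rival (21 engineers):
Concept 3–Concept 1: Concept 1 12–9.
Concept 3 vs Model W: Model W wins 17–4.
Concept 3–Echo: Echo 14–7.
Concept 3 vs Concept 2: 1+4+1+1+4+3 = 14 for Concept 3, 7 for Concept 2 — Concept 3 by 14–7.
Concept 3 vs Model V: Concept 3 wins 14–7.
Concept 3 beats Concept 2, Model V; loses to Concept 1, Model W, Echo — 2 pairwise wins.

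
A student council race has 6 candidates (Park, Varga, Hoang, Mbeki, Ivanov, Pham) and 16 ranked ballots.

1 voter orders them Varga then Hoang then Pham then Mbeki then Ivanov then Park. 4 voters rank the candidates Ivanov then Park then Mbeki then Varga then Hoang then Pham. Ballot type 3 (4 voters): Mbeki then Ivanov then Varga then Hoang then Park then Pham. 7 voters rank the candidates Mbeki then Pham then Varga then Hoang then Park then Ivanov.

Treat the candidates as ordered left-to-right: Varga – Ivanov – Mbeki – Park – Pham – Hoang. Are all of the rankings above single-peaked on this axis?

no

Axis positions: Varga=1, Ivanov=2, Mbeki=3, Park=4, Pham=5, Hoang=6.
Ballot type 1: ranking walks positions 1-6-5-3-2-4; Hoang is ranked above Ivanov even though Ivanov lies between Hoang and the peak Varga on the axis — preferences dip and rise again. Not single-peaked.
Ballot type 2: ranking walks positions 2-4-3-1-6-5; Park is ranked above Mbeki even though Mbeki lies between Park and the peak Ivanov on the axis — preferences dip and rise again. Not single-peaked.
Ballot type 3: ranking walks positions 3-2-1-6-4-5; Hoang is ranked above Park even though Park lies between Hoang and the peak Mbeki on the axis — preferences dip and rise again. Not single-peaked.
Ballot type 4: ranking walks positions 3-5-1-6-4-2; Pham is ranked above Park even though Park lies between Pham and the peak Mbeki on the axis — preferences dip and rise again. Not single-peaked.
Ballot type 1 violates single-peakedness, so the profile is not single-peaked on this axis.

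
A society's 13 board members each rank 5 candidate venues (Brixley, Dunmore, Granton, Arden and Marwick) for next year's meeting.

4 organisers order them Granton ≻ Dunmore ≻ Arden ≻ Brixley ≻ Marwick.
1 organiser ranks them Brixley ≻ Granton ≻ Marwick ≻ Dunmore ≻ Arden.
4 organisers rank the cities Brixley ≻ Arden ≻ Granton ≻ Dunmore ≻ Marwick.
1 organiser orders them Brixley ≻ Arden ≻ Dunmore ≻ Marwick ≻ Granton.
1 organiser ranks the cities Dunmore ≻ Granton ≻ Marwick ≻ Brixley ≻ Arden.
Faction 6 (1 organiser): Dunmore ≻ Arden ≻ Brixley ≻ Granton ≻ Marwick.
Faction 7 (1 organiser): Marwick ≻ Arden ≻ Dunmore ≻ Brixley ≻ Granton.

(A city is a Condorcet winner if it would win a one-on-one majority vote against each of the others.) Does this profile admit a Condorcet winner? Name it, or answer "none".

Check each pair by majority over 13 ballots:
Brixley vs Dunmore: Brixley preferred on 1+4+1 = 6 ballots; Dunmore wins 7–6.
Brixley vs Granton: Brixley is ranked higher on 1+4+1+1+1 = 8 ballots, Granton on 5. Brixley wins 8–5.
Brixley vs Arden: Brixley preferred on 1+4+1+1 = 7 ballots; Brixley wins 7–6.
Brixley vs Marwick: 4+1+4+1+1 = 11 for Brixley, 2 for Marwick — Brixley by 11–2.
Dunmore vs Granton: Dunmore is ranked higher on 1+1+1+1 = 4 ballots, Granton on 9. Granton wins 9–4.
Dunmore vs Arden: Dunmore is ranked higher on 4+1+1+1 = 7 ballots, Arden on 6. Dunmore wins 7–6.
Dunmore vs Marwick: Dunmore preferred on 4+4+1+1+1 = 11 ballots; Dunmore wins 11–2.
Granton vs Arden: 4+1+1 = 6 for Granton, 7 for Arden — Arden by 7–6.
Granton vs Marwick: Granton is ranked higher on 4+1+4+1+1 = 11 ballots, Marwick on 2. Granton wins 11–2.
Arden vs Marwick: Arden preferred on 4+4+1+1 = 10 ballots; Arden wins 10–3.
Every city loses at least once (Brixley loses to Dunmore; Dunmore loses to Granton; Granton loses to Brixley; Arden loses to Brixley; Marwick loses to Brixley). The majority relation contains the cycle Brixley > Granton > Dunmore > Brixley, so there is no Condorcet winner.

none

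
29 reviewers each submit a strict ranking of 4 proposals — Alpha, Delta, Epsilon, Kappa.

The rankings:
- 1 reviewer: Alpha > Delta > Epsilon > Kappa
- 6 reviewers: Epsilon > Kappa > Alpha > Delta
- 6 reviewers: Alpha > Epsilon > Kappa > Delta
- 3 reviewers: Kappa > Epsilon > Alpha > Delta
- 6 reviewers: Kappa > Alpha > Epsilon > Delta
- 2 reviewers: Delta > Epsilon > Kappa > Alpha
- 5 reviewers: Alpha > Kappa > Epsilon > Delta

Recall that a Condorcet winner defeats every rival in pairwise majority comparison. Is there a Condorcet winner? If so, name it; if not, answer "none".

none

Check each pair by majority over 29 ballots:
Alpha vs Delta: Alpha preferred on 1+6+6+3+6+5 = 27 ballots; Alpha wins 27–2.
Alpha vs Epsilon: 1+6+6+5 = 18 for Alpha, 11 for Epsilon — Alpha by 18–11.
Alpha vs Kappa: 12 to 17, Kappa.
Delta vs Epsilon: 3 to 26, Epsilon.
Delta vs Kappa: Delta preferred on 1+2 = 3 ballots; Kappa wins 26–3.
Epsilon vs Kappa: Epsilon preferred on 1+6+6+2 = 15 ballots; Epsilon wins 15–14.
No project is unbeaten: Alpha loses to Kappa; Delta loses to Alpha; Epsilon loses to Alpha; Kappa loses to Epsilon. In particular Alpha → Epsilon → Kappa → Alpha is a majority cycle — no Condorcet winner exists.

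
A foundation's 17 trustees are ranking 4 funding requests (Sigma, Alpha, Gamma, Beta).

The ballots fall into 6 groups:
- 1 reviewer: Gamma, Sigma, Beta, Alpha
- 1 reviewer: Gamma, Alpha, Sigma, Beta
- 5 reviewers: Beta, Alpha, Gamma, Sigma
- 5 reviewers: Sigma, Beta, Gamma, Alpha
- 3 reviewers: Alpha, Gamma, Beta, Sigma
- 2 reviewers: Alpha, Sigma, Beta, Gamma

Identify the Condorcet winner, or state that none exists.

Head-to-head results (17 reviewers):
Sigma vs Alpha: Sigma is ranked higher on 1+5 = 6 ballots, Alpha on 11. Alpha wins 11–6.
Sigma vs Gamma: Sigma preferred on 5+2 = 7 ballots; Gamma wins 10–7.
Sigma vs Beta: 9 to 8, Sigma.
Alpha vs Gamma: Alpha is ranked higher on 5+3+2 = 10 ballots, Gamma on 7. Alpha wins 10–7.
Alpha vs Beta: Alpha is ranked higher on 1+3+2 = 6 ballots, Beta on 11. Beta wins 11–6.
Gamma–Beta: Beta 12–5.
No project is unbeaten: Sigma loses to Alpha; Alpha loses to Beta; Gamma loses to Alpha; Beta loses to Sigma. In particular Sigma → Beta → Alpha → Sigma is a majority cycle — no Condorcet winner exists.

none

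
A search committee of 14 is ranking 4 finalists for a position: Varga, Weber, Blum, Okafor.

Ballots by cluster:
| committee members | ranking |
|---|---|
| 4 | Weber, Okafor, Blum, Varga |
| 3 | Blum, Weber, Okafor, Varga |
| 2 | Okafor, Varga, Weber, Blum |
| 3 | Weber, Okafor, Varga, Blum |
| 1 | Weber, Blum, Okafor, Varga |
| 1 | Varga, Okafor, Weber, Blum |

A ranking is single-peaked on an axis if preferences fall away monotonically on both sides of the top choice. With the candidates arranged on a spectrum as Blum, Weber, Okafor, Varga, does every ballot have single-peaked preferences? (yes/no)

Axis positions: Blum=1, Weber=2, Okafor=3, Varga=4.
Cluster 1 (peak Weber at position 2): ranking walks positions 2-3-1-4, expanding outward from the peak — single-peaked.
Cluster 2 (peak Blum at position 1): ranking walks positions 1-2-3-4, expanding outward from the peak — single-peaked.
Cluster 3 (peak Okafor at position 3): ranking walks positions 3-4-2-1, expanding outward from the peak — single-peaked.
Cluster 4 (peak Weber at position 2): ranking walks positions 2-3-4-1, expanding outward from the peak — single-peaked.
Cluster 5 (peak Weber at position 2): ranking walks positions 2-1-3-4, expanding outward from the peak — single-peaked.
Cluster 6 (peak Varga at position 4): ranking walks positions 4-3-2-1, expanding outward from the peak — single-peaked.
Every ranking is single-peaked on this axis.

yes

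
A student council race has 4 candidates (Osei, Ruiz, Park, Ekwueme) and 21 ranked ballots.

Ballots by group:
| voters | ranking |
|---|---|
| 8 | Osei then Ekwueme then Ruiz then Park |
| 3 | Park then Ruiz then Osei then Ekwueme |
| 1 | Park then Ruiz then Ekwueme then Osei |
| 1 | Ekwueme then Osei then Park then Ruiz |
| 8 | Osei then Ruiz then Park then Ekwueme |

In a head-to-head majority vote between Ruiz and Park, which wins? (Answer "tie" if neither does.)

Ballots ranking Ruiz above Park: 8 + 8 = 16.
Ballots ranking Park above Ruiz: 21 − 16 = 5.
Ruiz wins the head-to-head 16–5.

Ruiz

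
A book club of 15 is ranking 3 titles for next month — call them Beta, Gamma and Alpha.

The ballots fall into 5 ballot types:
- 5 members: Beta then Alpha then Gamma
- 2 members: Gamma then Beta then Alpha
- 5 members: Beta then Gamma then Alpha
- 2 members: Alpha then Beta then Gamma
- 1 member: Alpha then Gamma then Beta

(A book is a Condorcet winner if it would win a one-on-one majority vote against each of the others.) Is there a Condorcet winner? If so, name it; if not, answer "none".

Beta

Pairwise majorities:
Beta vs Gamma: 5+5+2 = 12 for Beta, 3 for Gamma — Beta by 12–3.
Beta vs Alpha: Beta wins 12–3.
Gamma vs Alpha: Alpha wins 8–7.
Beta beats each of Gamma, Alpha — Beta is the Condorcet winner.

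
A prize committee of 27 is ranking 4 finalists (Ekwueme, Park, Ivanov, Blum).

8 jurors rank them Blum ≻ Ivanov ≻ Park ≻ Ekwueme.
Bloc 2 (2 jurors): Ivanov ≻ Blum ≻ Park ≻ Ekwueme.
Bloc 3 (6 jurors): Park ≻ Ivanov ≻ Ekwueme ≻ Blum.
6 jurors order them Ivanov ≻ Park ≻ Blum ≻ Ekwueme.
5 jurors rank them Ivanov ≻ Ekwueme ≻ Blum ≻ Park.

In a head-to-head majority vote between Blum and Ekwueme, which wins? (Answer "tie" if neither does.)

Ballots ranking Blum above Ekwueme: 8 + 2 + 6 = 16.
Ballots ranking Ekwueme above Blum: 27 − 16 = 11.
Blum wins the head-to-head 16–11.

Blum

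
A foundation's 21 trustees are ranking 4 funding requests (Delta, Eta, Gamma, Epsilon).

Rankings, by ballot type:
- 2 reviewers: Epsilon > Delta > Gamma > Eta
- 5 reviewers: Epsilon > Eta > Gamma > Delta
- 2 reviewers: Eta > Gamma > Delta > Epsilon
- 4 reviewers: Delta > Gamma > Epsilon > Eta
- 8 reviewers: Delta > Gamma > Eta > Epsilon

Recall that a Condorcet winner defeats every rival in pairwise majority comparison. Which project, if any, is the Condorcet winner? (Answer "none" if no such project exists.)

Delta

Head-to-head results (21 reviewers):
Delta vs Eta: Delta wins 14–7.
Delta–Gamma: Delta 14–7.
Delta vs Epsilon: Delta wins 14–7.
Eta–Gamma: Gamma 14–7.
Eta–Epsilon: Epsilon 11–10.
Gamma vs Epsilon: Gamma wins 14–7.
Delta defeats every rival head-to-head and is the Condorcet winner.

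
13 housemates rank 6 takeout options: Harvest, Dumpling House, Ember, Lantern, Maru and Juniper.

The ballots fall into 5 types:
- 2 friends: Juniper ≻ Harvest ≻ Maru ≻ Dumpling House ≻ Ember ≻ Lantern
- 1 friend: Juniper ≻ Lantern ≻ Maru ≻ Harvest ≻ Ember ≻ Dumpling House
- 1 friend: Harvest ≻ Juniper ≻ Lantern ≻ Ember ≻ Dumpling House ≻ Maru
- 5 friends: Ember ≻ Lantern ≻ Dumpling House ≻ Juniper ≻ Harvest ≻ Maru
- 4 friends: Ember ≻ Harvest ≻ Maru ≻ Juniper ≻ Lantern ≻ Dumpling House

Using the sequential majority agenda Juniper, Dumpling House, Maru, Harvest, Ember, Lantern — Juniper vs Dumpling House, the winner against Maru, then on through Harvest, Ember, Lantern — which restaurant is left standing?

Ember

Round 1: Juniper vs Dumpling House — 8–5, Juniper advances.
Round 2: Juniper vs Maru — 9–4, Juniper advances.
Round 3: Juniper vs Harvest — 8–5, Juniper advances.
Round 4: Juniper vs Ember — 4–9, Ember advances.
Round 5: Ember vs Lantern — 11–2, Ember advances.
The agenda winner is Ember.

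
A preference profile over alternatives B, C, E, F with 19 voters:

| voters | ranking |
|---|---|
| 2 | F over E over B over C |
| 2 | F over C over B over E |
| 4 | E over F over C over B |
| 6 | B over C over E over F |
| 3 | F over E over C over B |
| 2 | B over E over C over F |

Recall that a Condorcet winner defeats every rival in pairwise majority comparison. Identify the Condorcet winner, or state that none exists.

Pairwise majorities:
B vs C: B wins 10–9.
B vs E: 2+6+2 = 10 for B, 9 for E — B by 10–9.
B vs F: F wins 11–8.
C vs E: 8 to 11, E.
C vs F: 6+2 = 8 for C, 11 for F — F by 11–8.
E vs F: E, 12–7.
Every alternative loses at least once (B loses to F; C loses to B; E loses to B; F loses to E). The majority relation contains the cycle B → E → F → B, so there is no Condorcet winner.

none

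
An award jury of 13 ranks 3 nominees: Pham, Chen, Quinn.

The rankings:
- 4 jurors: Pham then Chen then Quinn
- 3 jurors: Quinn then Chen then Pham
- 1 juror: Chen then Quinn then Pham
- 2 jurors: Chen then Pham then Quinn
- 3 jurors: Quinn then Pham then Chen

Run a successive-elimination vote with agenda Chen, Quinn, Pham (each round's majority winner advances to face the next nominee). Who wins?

Pham

Round 1: Chen vs Quinn — 7–6, Chen advances.
Round 2: Chen vs Pham — 6–7, Pham advances.
Pham survives the agenda.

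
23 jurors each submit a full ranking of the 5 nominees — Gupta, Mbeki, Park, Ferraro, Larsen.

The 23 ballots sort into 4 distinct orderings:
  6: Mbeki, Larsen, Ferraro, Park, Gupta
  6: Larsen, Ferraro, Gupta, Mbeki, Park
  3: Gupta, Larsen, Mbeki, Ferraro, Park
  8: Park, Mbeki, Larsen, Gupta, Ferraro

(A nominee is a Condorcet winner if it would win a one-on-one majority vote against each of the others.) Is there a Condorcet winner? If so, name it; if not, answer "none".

Mbeki

Head-to-head results (23 jurors):
Gupta vs Mbeki: 6+3 = 9 for Gupta, 14 for Mbeki — Mbeki by 14–9.
Gupta vs Park: Gupta is ranked higher on 6+3 = 9 ballots, Park on 14. Park wins 14–9.
Gupta vs Ferraro: Gupta preferred on 3+8 = 11 ballots; Ferraro wins 12–11.
Gupta vs Larsen: Gupta preferred on 3 ballots; Larsen wins 20–3.
Mbeki vs Park: 6+6+3 = 15 for Mbeki, 8 for Park — Mbeki by 15–8.
Mbeki vs Ferraro: Mbeki is ranked higher on 6+3+8 = 17 ballots, Ferraro on 6. Mbeki wins 17–6.
Mbeki vs Larsen: Mbeki is ranked higher on 6+8 = 14 ballots, Larsen on 9. Mbeki wins 14–9.
Park vs Ferraro: Park preferred on 8 ballots; Ferraro wins 15–8.
Park vs Larsen: 8 for Park, 15 for Larsen — Larsen by 15–8.
Ferraro vs Larsen: 0 to 23, Larsen.
Mbeki beats each of Gupta, Park, Ferraro, Larsen — Mbeki is the Condorcet winner.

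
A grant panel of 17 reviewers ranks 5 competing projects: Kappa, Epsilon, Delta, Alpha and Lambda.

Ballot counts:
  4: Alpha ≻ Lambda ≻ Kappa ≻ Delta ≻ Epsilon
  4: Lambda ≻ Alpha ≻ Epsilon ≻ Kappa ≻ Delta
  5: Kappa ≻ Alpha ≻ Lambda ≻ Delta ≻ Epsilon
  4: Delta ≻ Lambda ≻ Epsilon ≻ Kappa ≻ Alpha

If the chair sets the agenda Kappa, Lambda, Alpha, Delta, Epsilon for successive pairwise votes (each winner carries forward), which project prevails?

Alpha

Round 1: Kappa vs Lambda — 5–12, Lambda advances.
Round 2: Lambda vs Alpha — 8–9, Alpha advances.
Round 3: Alpha vs Delta — 13–4, Alpha advances.
Round 4: Alpha vs Epsilon — 13–4, Alpha advances.
Alpha survives the agenda.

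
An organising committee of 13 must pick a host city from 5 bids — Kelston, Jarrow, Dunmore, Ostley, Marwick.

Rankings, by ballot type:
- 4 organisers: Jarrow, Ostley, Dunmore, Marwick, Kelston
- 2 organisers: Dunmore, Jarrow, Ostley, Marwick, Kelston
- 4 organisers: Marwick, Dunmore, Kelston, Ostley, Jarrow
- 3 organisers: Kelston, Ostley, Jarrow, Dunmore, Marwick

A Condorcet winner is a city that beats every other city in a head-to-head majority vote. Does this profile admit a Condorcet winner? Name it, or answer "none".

none

Pairwise majorities:
Kelston vs Jarrow: 4+3 = 7 for Kelston, 6 for Jarrow — Kelston by 7–6.
Kelston vs Dunmore: 3 to 10, Dunmore.
Kelston vs Ostley: 7 to 6, Kelston.
Kelston vs Marwick: 3 for Kelston, 10 for Marwick — Marwick by 10–3.
Jarrow vs Dunmore: Jarrow is ranked higher on 4+3 = 7 ballots, Dunmore on 6. Jarrow wins 7–6.
Jarrow vs Ostley: Jarrow preferred on 4+2 = 6 ballots; Ostley wins 7–6.
Jarrow vs Marwick: 9 to 4, Jarrow.
Dunmore vs Ostley: Dunmore preferred on 2+4 = 6 ballots; Ostley wins 7–6.
Dunmore vs Marwick: 4+2+3 = 9 for Dunmore, 4 for Marwick — Dunmore by 9–4.
Ostley vs Marwick: Ostley preferred on 4+2+3 = 9 ballots; Ostley wins 9–4.
Each city drops at least one matchup (Kelston loses to Dunmore; Jarrow loses to Kelston; Dunmore loses to Jarrow; Ostley loses to Kelston; Marwick loses to Jarrow); the cycle Kelston → Jarrow → Dunmore → Kelston rules out a Condorcet winner.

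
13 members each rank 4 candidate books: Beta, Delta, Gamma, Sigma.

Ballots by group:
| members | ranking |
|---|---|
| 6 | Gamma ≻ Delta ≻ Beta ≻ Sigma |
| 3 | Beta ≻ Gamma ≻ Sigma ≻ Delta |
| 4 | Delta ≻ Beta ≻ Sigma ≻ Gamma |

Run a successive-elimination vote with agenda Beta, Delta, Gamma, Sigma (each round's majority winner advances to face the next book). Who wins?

Gamma

Round 1: Beta vs Delta — 3–10, Delta advances.
Round 2: Delta vs Gamma — 4–9, Gamma advances.
Round 3: Gamma vs Sigma — 9–4, Gamma advances.
Gamma survives the agenda.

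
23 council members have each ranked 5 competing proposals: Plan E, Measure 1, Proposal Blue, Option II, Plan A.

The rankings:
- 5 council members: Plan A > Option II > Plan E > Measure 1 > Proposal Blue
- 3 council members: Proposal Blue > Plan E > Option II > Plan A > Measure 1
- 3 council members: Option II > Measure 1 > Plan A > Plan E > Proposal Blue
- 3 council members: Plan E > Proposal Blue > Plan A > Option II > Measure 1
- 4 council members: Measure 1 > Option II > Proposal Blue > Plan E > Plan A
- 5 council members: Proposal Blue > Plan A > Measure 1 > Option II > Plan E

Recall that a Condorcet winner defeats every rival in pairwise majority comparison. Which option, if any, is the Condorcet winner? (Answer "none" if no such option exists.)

Head-to-head results (23 council members):
Plan E vs Measure 1: Plan E preferred on 5+3+3 = 11 ballots; Measure 1 wins 12–11.
Plan E vs Proposal Blue: Plan E preferred on 5+3+3 = 11 ballots; Proposal Blue wins 12–11.
Plan E–Option II: Option II 17–6.
Plan E vs Plan A: Plan E is ranked higher on 3+3+4 = 10 ballots, Plan A on 13. Plan A wins 13–10.
Measure 1 vs Proposal Blue: Measure 1, 12–11.
Measure 1 vs Option II: Option II, 14–9.
Measure 1 vs Plan A: Plan A, 16–7.
Proposal Blue vs Option II: Proposal Blue is ranked higher on 3+3+5 = 11 ballots, Option II on 12. Option II wins 12–11.
Proposal Blue–Plan A: Proposal Blue 15–8.
Option II vs Plan A: Plan A wins 13–10.
Each option drops at least one matchup (Plan E loses to Measure 1; Measure 1 loses to Option II; Proposal Blue loses to Measure 1; Option II loses to Plan A; Plan A loses to Proposal Blue); the cycle Measure 1 → Proposal Blue → Plan A → Measure 1 rules out a Condorcet winner.

none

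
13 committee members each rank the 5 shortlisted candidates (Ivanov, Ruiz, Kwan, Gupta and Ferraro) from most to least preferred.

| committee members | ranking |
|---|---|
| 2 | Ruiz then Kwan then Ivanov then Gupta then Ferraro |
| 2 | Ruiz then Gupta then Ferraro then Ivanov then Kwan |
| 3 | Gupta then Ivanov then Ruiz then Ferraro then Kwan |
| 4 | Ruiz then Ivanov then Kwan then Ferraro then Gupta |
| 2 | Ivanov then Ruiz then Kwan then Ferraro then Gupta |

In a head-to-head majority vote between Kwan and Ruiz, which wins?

Ruiz

No ballot ranks Kwan above Ruiz: 0.
Ballots ranking Ruiz above Kwan: 13 − 0 = 13.
Ruiz wins the head-to-head 13–0.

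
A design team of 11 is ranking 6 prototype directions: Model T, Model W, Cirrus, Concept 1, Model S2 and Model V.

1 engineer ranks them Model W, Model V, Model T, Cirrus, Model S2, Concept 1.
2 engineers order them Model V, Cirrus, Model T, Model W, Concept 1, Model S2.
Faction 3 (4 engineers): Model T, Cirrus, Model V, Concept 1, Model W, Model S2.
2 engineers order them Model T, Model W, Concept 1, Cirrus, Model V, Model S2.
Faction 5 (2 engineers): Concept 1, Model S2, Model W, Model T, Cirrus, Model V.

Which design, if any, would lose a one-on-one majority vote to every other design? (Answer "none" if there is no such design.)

Model S2

Pairwise majorities:
Model T vs Model W: 2+4+2 = 8 for Model T, 3 for Model W — Model T by 8–3.
Model T–Cirrus: Model T 9–2.
Model T vs Concept 1: 1+2+4+2 = 9 for Model T, 2 for Concept 1 — Model T by 9–2.
Model T vs Model S2: Model T, 9–2.
Model T vs Model V: Model T, 8–3.
Model W vs Cirrus: Cirrus, 6–5.
Model W vs Concept 1: Concept 1, 6–5.
Model W vs Model S2: 9 to 2, Model W.
Model W vs Model V: 5 to 6, Model V.
Cirrus vs Concept 1: 7 to 4, Cirrus.
Cirrus vs Model S2: 9 to 2, Cirrus.
Cirrus vs Model V: Cirrus preferred on 4+2+2 = 8 ballots; Cirrus wins 8–3.
Concept 1 vs Model S2: 2+4+2+2 = 10 for Concept 1, 1 for Model S2 — Concept 1 by 10–1.
Concept 1 vs Model V: Model V wins 7–4.
Model S2 vs Model V: 2 to 9, Model V.
Model S2 loses to every other design — it is the Condorcet loser.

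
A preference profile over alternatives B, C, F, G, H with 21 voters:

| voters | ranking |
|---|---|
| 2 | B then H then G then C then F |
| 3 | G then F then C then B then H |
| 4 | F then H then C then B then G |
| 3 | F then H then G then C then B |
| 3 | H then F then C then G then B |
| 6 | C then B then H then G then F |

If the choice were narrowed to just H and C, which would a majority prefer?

Ballots ranking H above C: 2 + 4 + 3 + 3 = 12.
Ballots ranking C above H: 21 − 12 = 9.
H wins the head-to-head 12–9.

H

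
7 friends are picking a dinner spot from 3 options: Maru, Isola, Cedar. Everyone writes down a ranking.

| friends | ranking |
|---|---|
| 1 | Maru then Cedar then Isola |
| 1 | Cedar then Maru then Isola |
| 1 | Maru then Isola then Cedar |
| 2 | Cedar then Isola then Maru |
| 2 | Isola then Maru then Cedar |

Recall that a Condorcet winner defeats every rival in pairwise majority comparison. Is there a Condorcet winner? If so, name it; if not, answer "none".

Head-to-head results (7 friends):
Maru vs Isola: Maru preferred on 1+1+1 = 3 ballots; Isola wins 4–3.
Maru vs Cedar: 1+1+2 = 4 for Maru, 3 for Cedar — Maru by 4–3.
Isola–Cedar: Cedar 4–3.
Each restaurant drops at least one matchup (Maru loses to Isola; Isola loses to Cedar; Cedar loses to Maru); the cycle Maru beats Cedar beats Isola beats Maru rules out a Condorcet winner.

none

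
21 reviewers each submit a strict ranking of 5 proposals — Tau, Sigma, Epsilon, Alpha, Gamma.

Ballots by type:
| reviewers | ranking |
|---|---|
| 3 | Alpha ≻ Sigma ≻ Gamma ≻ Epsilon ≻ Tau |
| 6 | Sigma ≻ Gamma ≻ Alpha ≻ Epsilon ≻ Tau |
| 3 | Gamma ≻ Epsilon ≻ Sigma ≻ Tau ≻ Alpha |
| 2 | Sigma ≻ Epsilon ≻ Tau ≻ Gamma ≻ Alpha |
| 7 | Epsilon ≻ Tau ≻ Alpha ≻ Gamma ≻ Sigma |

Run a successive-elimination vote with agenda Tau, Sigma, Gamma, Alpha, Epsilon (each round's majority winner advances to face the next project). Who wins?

Round 1: Tau vs Sigma — 7–14, Sigma advances.
Round 2: Sigma vs Gamma — 11–10, Sigma advances.
Round 3: Sigma vs Alpha — 11–10, Sigma advances.
Round 4: Sigma vs Epsilon — 11–10, Sigma advances.
Sigma survives the agenda.

Sigma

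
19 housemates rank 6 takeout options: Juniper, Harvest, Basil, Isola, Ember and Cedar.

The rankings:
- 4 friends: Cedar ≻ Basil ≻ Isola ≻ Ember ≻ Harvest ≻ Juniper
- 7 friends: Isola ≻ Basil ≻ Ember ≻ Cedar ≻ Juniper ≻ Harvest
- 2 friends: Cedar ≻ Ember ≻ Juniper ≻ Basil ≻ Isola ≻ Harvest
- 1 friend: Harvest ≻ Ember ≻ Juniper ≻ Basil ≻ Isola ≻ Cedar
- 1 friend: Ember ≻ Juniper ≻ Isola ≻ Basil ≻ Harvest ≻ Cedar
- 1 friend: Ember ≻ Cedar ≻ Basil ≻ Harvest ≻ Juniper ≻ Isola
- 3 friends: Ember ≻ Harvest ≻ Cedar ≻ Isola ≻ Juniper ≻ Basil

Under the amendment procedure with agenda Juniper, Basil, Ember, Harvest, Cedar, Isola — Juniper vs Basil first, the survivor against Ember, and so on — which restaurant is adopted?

Round 1: Juniper vs Basil — 7–12, Basil advances.
Round 2: Basil vs Ember — 11–8, Basil advances.
Round 3: Basil vs Harvest — 15–4, Basil advances.
Round 4: Basil vs Cedar — 9–10, Cedar advances.
Round 5: Cedar vs Isola — 10–9, Cedar advances.
Cedar survives the agenda.

Cedar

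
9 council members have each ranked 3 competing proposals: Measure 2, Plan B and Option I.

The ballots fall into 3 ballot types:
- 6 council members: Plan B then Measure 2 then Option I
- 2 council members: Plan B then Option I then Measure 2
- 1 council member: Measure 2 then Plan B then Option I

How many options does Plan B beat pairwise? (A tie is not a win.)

Plan B against each rival (9 council members):
Plan B vs Measure 2: 8 to 1, Plan B.
Plan B–Option I: Plan B 9–0.
Plan B beats Measure 2, Option I — 2 pairwise wins.

2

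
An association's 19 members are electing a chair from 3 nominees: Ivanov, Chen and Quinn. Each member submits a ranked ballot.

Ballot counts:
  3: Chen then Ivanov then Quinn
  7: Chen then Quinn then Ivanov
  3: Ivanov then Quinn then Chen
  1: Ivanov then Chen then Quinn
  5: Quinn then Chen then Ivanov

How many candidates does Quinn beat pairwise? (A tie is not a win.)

Quinn against each rival (19 voters):
Quinn vs Ivanov: Quinn, 12–7.
Quinn vs Chen: Chen wins 11–8.
Quinn beats Ivanov; loses to Chen — 1 pairwise win.

1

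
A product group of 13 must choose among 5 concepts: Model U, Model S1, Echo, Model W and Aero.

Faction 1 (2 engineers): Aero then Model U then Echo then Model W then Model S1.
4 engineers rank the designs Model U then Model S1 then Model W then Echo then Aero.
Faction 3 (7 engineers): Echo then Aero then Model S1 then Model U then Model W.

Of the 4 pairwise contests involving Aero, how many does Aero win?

Aero against each rival (13 engineers):
Aero vs Model U: Aero wins 9–4.
Aero vs Model S1: Aero, 9–4.
Aero–Echo: Echo 11–2.
Aero vs Model W: Aero is ranked higher on 2+7 = 9 ballots, Model W on 4. Aero wins 9–4.
Aero beats Model U, Model S1, Model W; loses to Echo — 3 pairwise wins.

3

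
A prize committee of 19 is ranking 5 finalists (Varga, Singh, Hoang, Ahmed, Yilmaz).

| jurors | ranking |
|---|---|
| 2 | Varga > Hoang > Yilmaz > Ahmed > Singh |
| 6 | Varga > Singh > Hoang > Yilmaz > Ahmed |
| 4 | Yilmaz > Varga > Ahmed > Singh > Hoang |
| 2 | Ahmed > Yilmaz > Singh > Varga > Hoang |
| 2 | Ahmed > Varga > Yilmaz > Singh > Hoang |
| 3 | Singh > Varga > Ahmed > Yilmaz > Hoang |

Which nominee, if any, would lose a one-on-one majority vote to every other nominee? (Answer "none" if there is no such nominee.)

Hoang

Head-to-head results (19 jurors):
Varga vs Singh: Varga, 14–5.
Varga vs Hoang: 19 to 0, Varga.
Varga vs Ahmed: Varga is ranked higher on 2+6+4+3 = 15 ballots, Ahmed on 4. Varga wins 15–4.
Varga vs Yilmaz: Varga wins 13–6.
Singh vs Hoang: Singh wins 17–2.
Singh vs Ahmed: Ahmed, 10–9.
Singh vs Yilmaz: Singh preferred on 6+3 = 9 ballots; Yilmaz wins 10–9.
Hoang–Ahmed: Ahmed 11–8.
Hoang vs Yilmaz: Hoang is ranked higher on 2+6 = 8 ballots, Yilmaz on 11. Yilmaz wins 11–8.
Ahmed vs Yilmaz: Ahmed preferred on 2+2+3 = 7 ballots; Yilmaz wins 12–7.
Hoang loses to every other nominee — it is the Condorcet loser.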